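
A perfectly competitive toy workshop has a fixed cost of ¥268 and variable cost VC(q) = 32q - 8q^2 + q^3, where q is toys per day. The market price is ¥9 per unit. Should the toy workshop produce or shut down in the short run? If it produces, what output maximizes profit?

Shut down

Strip out fixed cost: VC = 32q - 8q^2 + q^3. Then AVC = 32 - 8q + q^2 and MC = 32 - 16q + 3q^2.
AVC is minimized where dAVC/dq = -8 + 2q = 0, at q = 4; min AVC = 32 - 8·4 + 4^2 = ¥16.
With P < min AVC (¥9 < ¥16), every unit sold adds to the loss.
The firm minimizes its loss by shutting down and losing only its fixed cost of ¥268.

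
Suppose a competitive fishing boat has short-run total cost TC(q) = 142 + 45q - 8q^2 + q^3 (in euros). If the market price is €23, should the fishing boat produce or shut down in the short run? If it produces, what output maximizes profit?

Strip out fixed cost: VC = 45q - 8q^2 + q^3. Then AVC = 45 - 8q + q^2 and MC = 45 - 16q + 3q^2.
AVC hits its minimum where MC = AVC, at q = 4, giving min AVC = 45 - 8·4 + 4^2 = €29.
P = €23 lies below min AVC = €29; no output level covers variable cost.
The firm minimizes its loss by shutting down and losing only its fixed cost of €142.

Shut down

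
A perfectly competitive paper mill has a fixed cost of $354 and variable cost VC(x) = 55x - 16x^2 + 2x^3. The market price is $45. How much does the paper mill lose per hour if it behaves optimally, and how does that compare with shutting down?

Profit = -$254 at x = 5

AVC = 55 - 16x + 2x^2; min AVC = $23 at x = 4. Since P = $45 ≥ min AVC, the firm produces.
With MC = 55 - 32x + 6x^2, P = MC on the upward-sloping part at x* = 5.
TR = 45·5 = 225. TC = 354 + 125 = 479. Profit = 225 − 479 = -$254.
That loss of $254 beats the $354 the firm would lose by shutting down; producing recovers $100 of fixed cost.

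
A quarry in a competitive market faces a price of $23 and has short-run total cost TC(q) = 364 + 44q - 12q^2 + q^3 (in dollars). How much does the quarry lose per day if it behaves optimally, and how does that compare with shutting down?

Profit = -$266 at q = 7

AVC = 44 - 12q + q^2 has its minimum $8 at q = 6; price $23 clears that bar, so the firm operates.
With MC = 44 - 24q + 3q^2, P = MC on the upward-sloping part at q* = 7.
TR = 23·7 = 161. TC = 364 + 63 = 427. Profit = 161 − 427 = -$266.
Shutting down would mean losing the fixed cost of $364, so operating at a loss of $266 is better by $98.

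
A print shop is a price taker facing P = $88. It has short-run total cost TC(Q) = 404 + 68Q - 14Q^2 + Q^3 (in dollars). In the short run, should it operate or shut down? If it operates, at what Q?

Produce at Q = 10

From TC, MC = TC'(Q) = 68 - 28Q + 3Q^2 and AVC = VC/Q = 68 - 14Q + Q^2.
AVC is minimized where dAVC/dQ = -14 + 2Q = 0, at Q = 7; min AVC = 68 - 14·7 + 7^2 = $19.
P = $88 exceeds min AVC = $19, so the firm stays open.
P = MC gives -20 - 28Q + 3Q^2 = 0, with roots -2/3 and 10. Take the larger (rising MC): Q* = 10.
Check: AVC at Q = 10 is $28 ≤ P, so revenue covers variable cost.
Profit = P·Q − TC = 88·10 − 684 = $196.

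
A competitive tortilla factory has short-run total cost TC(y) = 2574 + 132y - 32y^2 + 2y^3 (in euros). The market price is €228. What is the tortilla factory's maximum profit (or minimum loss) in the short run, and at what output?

AVC = 132 - 32y + 2y^2; min AVC = €4 at y = 8. Since P = €228 ≥ min AVC, the firm produces.
With MC = 132 - 64y + 6y^2, P = MC on the upward-sloping part at y* = 12.
TR = 228·12 = 2736. TC = 2574 + 432 = 3006. Profit = 2736 − 3006 = -€270.
By producing, the firm covers all variable cost plus €2304 of fixed cost; shutting down would lose the full €2574.

Profit = -€270 at y = 12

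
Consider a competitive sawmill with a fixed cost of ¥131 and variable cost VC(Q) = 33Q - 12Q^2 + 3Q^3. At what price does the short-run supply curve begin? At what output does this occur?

¥21 per unit, at Q = 2

The shutdown price is the minimum of AVC. VC = 33Q - 12Q^2 + 3Q^3, so AVC = 33 - 12Q + 3Q^2.
dAVC/dQ = -12 + 6Q = 0 gives Q = 2. min AVC = 33 - 12·2 + 3·2^2 = 21.
For P < ¥21 the firm produces nothing.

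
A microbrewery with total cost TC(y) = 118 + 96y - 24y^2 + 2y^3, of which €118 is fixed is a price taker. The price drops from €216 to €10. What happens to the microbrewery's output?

MC = 96 - 48y + 6y^2; the shutdown threshold is min AVC = €24 (at y = 6).
With P = €216 above the shutdown price, P = MC gives y = 10.
At P = €10 < min AVC = €24, price no longer covers variable cost at any output, so the firm shuts down: y = 0.

Output falls from 10 to 0 (the firm shuts down)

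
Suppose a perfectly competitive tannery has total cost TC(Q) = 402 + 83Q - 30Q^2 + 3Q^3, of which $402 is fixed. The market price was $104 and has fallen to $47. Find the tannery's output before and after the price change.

Output falls from 7 to 6

MC = 83 - 60Q + 9Q^2; the shutdown threshold is min AVC = $8 (at Q = 5).
At P = $104 ≥ min AVC, set P = MC on the rising branch: Q = 7.
At P = $47 ≥ min AVC, set P = MC: Q = 6. The firm stays open but cuts output.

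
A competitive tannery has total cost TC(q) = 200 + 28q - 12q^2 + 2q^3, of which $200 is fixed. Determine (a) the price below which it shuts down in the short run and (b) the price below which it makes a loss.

Shutdown price = min AVC. AVC = 28 - 12q + 2q^2, with vertex at q = 3 and minimum $10.
ATC = 200/q + 28 - 12q + 2q^2. Setting dATC/dq = −200/q^2 − 12 + 4q = 0 gives q = 5 (since 4·5^3 − 12·5^2 = 200).
min ATC = 200/5 + 28 − 12·5 + 2·5^2 = $58. That is the break-even price.
For $10 ≤ P < $58 the firm produces at a loss; below $10 it shuts down.

Shutdown price = $10; break-even price = $58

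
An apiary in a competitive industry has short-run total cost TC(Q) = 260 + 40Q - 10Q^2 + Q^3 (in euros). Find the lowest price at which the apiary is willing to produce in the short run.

€15 per unit

The firm shuts down when price falls below the minimum of average variable cost. AVC = VC/Q = 40 - 10Q + Q^2.
At the minimum of AVC, MC = AVC. MC = 40 - 20Q + 3Q^2; setting MC = AVC gives 2Q^2 - 10Q = 0, so Q = 5. min AVC = 15.
For P < €15 the firm produces nothing.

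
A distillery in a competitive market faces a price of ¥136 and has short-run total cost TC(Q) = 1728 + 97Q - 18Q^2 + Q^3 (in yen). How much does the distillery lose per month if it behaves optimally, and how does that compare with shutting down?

Profit = -¥376 at Q = 13

AVC = 97 - 18Q + Q^2; min AVC = ¥16 at Q = 9. Since P = ¥136 ≥ min AVC, the firm produces.
MC = 97 - 36Q + 3Q^2. Setting P = MC and taking the root on the rising branch gives Q* = 13.
TR = 136·13 = 1768. TC = 1728 + 416 = 2144. Profit = 1768 − 2144 = -¥376.
By producing, the firm covers all variable cost plus ¥1352 of fixed cost; shutting down would lose the full ¥1728.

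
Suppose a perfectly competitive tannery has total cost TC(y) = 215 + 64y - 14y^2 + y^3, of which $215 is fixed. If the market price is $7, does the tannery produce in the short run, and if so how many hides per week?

Variable cost is VC = 64y - 14y^2 + y^3, so AVC = VC/y = 64 - 14y + y^2 and MC = dTC/dy = 64 - 28y + 3y^2.
AVC is minimized where dAVC/dy = -14 + 2y = 0, at y = 7; min AVC = 64 - 14·7 + 7^2 = $15.
Since P = $7 < min AVC = $15, price fails to cover variable cost at any output.
The firm minimizes its loss by shutting down and losing only its fixed cost of $215.

Shut down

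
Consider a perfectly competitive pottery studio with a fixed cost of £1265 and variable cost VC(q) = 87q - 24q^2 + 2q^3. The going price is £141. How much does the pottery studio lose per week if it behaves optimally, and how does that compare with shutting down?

Profit = -£293 at q = 9

AVC = 87 - 24q + 2q^2 has its minimum £15 at q = 6; price £141 clears that bar, so the firm operates.
With MC = 87 - 48q + 6q^2, P = MC on the upward-sloping part at q* = 9.
TR = 141·9 = 1269. TC = 1265 + 297 = 1562. Profit = 1269 − 1562 = -£293.
That loss of £293 beats the £1265 the firm would lose by shutting down; producing recovers £972 of fixed cost.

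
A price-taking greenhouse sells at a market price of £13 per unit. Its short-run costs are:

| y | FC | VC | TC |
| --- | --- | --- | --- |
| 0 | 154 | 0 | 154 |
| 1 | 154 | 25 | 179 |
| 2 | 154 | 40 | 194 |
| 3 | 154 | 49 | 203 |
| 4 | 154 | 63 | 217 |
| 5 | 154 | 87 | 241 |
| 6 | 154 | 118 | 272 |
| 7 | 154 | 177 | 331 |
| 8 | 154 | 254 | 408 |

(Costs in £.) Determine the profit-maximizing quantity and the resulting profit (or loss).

Tabulate TR − TC: y=0: -154; y=1: -166; y=2: -168; y=3: -164; y=4: -165; y=5: -176; y=6: -194; y=7: -240; y=8: -304.
Profit is highest at y = 0. Equivalently, the lowest AVC in the table is 63/4 ≈ £15.75 at y = 4, and P = £13 falls below it — price never covers variable cost, so the firm shuts down and loses only its fixed cost.

y = 0 (shut down); profit = -£154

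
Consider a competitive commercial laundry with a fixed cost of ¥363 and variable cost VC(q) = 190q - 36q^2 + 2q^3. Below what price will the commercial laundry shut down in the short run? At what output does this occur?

¥28 per unit, at q = 9

The firm shuts down when price falls below the minimum of average variable cost. AVC = VC/q = 190 - 36q + 2q^2.
At the minimum of AVC, MC = AVC. MC = 190 - 72q + 6q^2; setting MC = AVC gives 4q^2 - 36q = 0, so q = 9. min AVC = 28.
So the shutdown price is ¥28.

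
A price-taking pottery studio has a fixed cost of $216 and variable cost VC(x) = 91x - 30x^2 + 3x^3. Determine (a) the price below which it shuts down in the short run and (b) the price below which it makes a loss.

AVC = 91 - 30x + 3x^2; minimized at x = 5, giving min AVC = $16. That is the shutdown price.
ATC = 216/x + 91 - 30x + 3x^2. Setting dATC/dx = −216/x^2 − 30 + 6x = 0 gives x = 6 (since 6·6^3 − 30·6^2 = 216).
min ATC = 216/6 + 91 − 30·6 + 3·6^2 = $55. That is the break-even price.
Between these two prices the firm operates at a loss; above $55 it earns a profit.

Shutdown price = $16; break-even price = $55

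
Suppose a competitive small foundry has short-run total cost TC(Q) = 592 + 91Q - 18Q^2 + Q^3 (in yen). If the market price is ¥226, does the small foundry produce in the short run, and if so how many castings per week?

Produce at Q = 15

Variable cost is VC = 91Q - 18Q^2 + Q^3, so AVC = VC/Q = 91 - 18Q + Q^2 and MC = dTC/dQ = 91 - 36Q + 3Q^2.
The AVC parabola has its vertex at Q = 18/2 = 9, where AVC = 91 - 18·9 + 9^2 = ¥10.
P = ¥226 exceeds min AVC = ¥10, so the firm stays open.
Solving P = MC: -135 - 36Q + 3Q^2 = 0 ⇒ Q = -3 or 15. On the upward-sloping branch, Q* = 15.
Check: AVC at Q = 15 is ¥46 ≤ P, so revenue covers variable cost.
Profit = P·Q − TC = 226·15 − 1282 = ¥2108.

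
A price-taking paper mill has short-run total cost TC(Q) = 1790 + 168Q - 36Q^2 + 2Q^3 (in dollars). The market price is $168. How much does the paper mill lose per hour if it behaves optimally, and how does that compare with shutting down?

AVC = 168 - 36Q + 2Q^2 has its minimum $6 at Q = 9; price $168 clears that bar, so the firm operates.
MC = 168 - 72Q + 6Q^2. Setting P = MC and taking the root on the rising branch gives Q* = 12.
TR = 168·12 = 2016. TC = 1790 + 288 = 2078. Profit = 2016 − 2078 = -$62.
By producing, the firm covers all variable cost plus $1728 of fixed cost; shutting down would lose the full $1790.

Profit = -$62 at Q = 12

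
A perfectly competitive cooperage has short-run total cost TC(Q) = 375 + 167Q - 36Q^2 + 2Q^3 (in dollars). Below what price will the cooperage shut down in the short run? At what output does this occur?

The shutdown price is the minimum of AVC. VC = 167Q - 36Q^2 + 2Q^3, so AVC = 167 - 36Q + 2Q^2.
At the minimum of AVC, MC = AVC. MC = 167 - 72Q + 6Q^2; setting MC = AVC gives 4Q^2 - 36Q = 0, so Q = 9. min AVC = 5.
So the shutdown price is $5.

$5 per unit, at Q = 9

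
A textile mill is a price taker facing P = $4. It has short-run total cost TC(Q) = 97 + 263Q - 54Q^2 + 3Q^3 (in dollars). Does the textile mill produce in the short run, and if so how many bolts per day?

Shut down

From TC, MC = TC'(Q) = 263 - 108Q + 9Q^2 and AVC = VC/Q = 263 - 54Q + 3Q^2.
AVC is minimized where dAVC/dQ = -54 + 6Q = 0, at Q = 9; min AVC = 263 - 54·9 + 3·9^2 = $20.
Since P = $4 < min AVC = $20, price fails to cover variable cost at any output.
Best response: produce nothing and absorb the $97 fixed cost.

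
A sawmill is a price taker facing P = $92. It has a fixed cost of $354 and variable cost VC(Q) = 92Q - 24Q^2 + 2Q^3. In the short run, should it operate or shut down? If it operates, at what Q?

Strip out fixed cost: VC = 92Q - 24Q^2 + 2Q^3. Then AVC = 92 - 24Q + 2Q^2 and MC = 92 - 48Q + 6Q^2.
AVC hits its minimum where MC = AVC, at Q = 6, giving min AVC = 92 - 24·6 + 2·6^2 = $20.
Because $92 ≥ $20, revenue can cover variable cost; the firm operates.
P = MC gives -48Q + 6Q^2 = 0, with roots 0 and 8. Take the larger (rising MC): Q* = 8.
Check: AVC at Q = 8 is $28 ≤ P, so revenue covers variable cost.
Profit = P·Q − TC = 92·8 − 578 = $158.

Produce at Q = 8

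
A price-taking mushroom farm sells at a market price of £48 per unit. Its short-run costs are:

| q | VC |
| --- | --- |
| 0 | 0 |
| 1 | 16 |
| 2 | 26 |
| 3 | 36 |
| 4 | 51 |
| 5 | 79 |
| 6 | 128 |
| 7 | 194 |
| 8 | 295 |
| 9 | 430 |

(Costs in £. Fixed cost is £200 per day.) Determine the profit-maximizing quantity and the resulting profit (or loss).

Profit at each row (π = 48q − TC): q=0: -200; q=1: -168; q=2: -130; q=3: -92; q=4: -59; q=5: -39; q=6: -40; q=7: -58; q=8: -111; q=9: -198.
Profit is maximized at q = 5. AVC there is 79/5 = £15.80 ≤ P, so producing beats shutting down (which would give -£200).

q = 5; profit = -£39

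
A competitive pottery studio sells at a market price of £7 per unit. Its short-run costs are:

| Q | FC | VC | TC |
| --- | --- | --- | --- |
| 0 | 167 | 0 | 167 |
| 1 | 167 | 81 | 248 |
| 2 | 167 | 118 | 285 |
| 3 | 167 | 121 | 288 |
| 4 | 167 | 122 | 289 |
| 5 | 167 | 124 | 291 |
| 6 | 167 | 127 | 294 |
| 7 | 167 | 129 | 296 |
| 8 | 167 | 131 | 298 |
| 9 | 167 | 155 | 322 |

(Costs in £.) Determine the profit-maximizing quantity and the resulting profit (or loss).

Tabulate TR − TC: Q=0: -167; Q=1: -241; Q=2: -271; Q=3: -267; Q=4: -261; Q=5: -256; Q=6: -252; Q=7: -247; Q=8: -242; Q=9: -259.
Profit is highest at Q = 0. Equivalently, the lowest AVC in the table is 131/8 ≈ £16.38 at Q = 8, and P = £7 falls below it — price never covers variable cost, so the firm shuts down and loses only its fixed cost.

Q = 0 (shut down); profit = -£167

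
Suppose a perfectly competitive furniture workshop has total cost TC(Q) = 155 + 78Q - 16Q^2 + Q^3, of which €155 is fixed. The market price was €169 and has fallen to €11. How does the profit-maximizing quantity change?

MC = 78 - 32Q + 3Q^2; the shutdown threshold is min AVC = €14 (at Q = 8).
With P = €169 above the shutdown price, P = MC gives Q = 13.
At P = €11 < min AVC = €14, price no longer covers variable cost at any output, so the firm shuts down: Q = 0.

Output falls from 13 to 0 (the firm shuts down)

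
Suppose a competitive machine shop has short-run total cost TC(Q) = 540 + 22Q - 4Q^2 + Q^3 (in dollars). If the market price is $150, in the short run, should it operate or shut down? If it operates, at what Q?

Strip out fixed cost: VC = 22Q - 4Q^2 + Q^3. Then AVC = 22 - 4Q + Q^2 and MC = 22 - 8Q + 3Q^2.
AVC is minimized where dAVC/dQ = -4 + 2Q = 0, at Q = 2; min AVC = 22 - 4·2 + 2^2 = $18.
P = $150 exceeds min AVC = $18, so the firm stays open.
Solving P = MC: -128 - 8Q + 3Q^2 = 0 ⇒ Q = -16/3 or 8. On the upward-sloping branch, Q* = 8.
Check: AVC at Q = 8 is $54 ≤ P, so revenue covers variable cost.
Profit = P·Q − TC = 150·8 − 972 = $228.

Produce at Q = 8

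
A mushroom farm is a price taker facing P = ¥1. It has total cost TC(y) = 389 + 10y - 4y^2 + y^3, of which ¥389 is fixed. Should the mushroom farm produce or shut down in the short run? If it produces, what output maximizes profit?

Strip out fixed cost: VC = 10y - 4y^2 + y^3. Then AVC = 10 - 4y + y^2 and MC = 10 - 8y + 3y^2.
The AVC parabola has its vertex at y = 4/2 = 2, where AVC = 10 - 4·2 + 2^2 = ¥6.
Since P = ¥1 < min AVC = ¥6, price fails to cover variable cost at any output.
Best response: produce nothing and absorb the ¥389 fixed cost.

Shut down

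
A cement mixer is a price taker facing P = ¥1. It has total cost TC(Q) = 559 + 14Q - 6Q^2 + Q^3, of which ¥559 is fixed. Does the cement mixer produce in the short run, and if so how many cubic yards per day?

Variable cost is VC = 14Q - 6Q^2 + Q^3, so AVC = VC/Q = 14 - 6Q + Q^2 and MC = dTC/dQ = 14 - 12Q + 3Q^2.
The AVC parabola has its vertex at Q = 6/2 = 3, where AVC = 14 - 6·3 + 3^2 = ¥5.
P = ¥1 lies below min AVC = ¥5; no output level covers variable cost.
Best response: produce nothing and absorb the ¥559 fixed cost.

Shut down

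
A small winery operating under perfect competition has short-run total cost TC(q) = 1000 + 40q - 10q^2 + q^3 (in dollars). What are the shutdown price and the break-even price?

Shutdown price = $15; break-even price = $140

Shutdown price = min AVC. AVC = 40 - 10q + q^2, with vertex at q = 5 and minimum $15.
ATC = 1000/q + 40 - 10q + q^2. Setting dATC/dq = −1000/q^2 − 10 + 2q = 0 gives q = 10 (since 2·10^3 − 10·10^2 = 1000).
min ATC = 1000/10 + 40 − 10·10 + 10^2 = $140. That is the break-even price.
Between these two prices the firm operates at a loss; above $140 it earns a profit.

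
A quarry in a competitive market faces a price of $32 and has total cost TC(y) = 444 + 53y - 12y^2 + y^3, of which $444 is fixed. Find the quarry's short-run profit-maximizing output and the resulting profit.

AVC = 53 - 12y + y^2 has its minimum $17 at y = 6; price $32 clears that bar, so the firm operates.
MC = 53 - 24y + 3y^2. Setting P = MC and taking the root on the rising branch gives y* = 7.
TR = 32·7 = 224. TC = 444 + 126 = 570. Profit = 224 − 570 = -$346.
By producing, the firm covers all variable cost plus $98 of fixed cost; shutting down would lose the full $444.

Profit = -$346 at y = 7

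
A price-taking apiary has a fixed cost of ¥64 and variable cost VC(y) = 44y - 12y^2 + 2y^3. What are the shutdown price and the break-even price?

Shutdown price = ¥26; break-even price = ¥44

AVC = 44 - 12y + 2y^2; minimized at y = 3, giving min AVC = ¥26. That is the shutdown price.
ATC = 64/y + 44 - 12y + 2y^2. Setting dATC/dy = −64/y^2 − 12 + 4y = 0 gives y = 4 (since 4·4^3 − 12·4^2 = 64).
min ATC = 64/4 + 44 − 12·4 + 2·4^2 = ¥44. That is the break-even price.
For ¥26 ≤ P < ¥44 the firm produces at a loss; below ¥26 it shuts down.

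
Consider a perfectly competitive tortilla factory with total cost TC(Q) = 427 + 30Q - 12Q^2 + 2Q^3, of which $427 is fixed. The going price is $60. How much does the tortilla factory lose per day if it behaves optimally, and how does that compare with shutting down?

AVC = 30 - 12Q + 2Q^2; min AVC = $12 at Q = 3. Since P = $60 ≥ min AVC, the firm produces.
MC = 30 - 24Q + 6Q^2. Setting P = MC and taking the root on the rising branch gives Q* = 5.
TR = 60·5 = 300. TC = 427 + 100 = 527. Profit = 300 − 527 = -$227.
Shutting down would mean losing the fixed cost of $427, so operating at a loss of $227 is better by $200.

Profit = -$227 at Q = 5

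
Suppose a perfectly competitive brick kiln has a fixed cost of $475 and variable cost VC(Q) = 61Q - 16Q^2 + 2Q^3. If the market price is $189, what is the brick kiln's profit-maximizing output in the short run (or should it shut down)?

Produce at Q = 8

Variable cost is VC = 61Q - 16Q^2 + 2Q^3, so AVC = VC/Q = 61 - 16Q + 2Q^2 and MC = dTC/dQ = 61 - 32Q + 6Q^2.
AVC hits its minimum where MC = AVC, at Q = 4, giving min AVC = 61 - 16·4 + 2·4^2 = $29.
Because $189 ≥ $29, revenue can cover variable cost; the firm operates.
Set P = MC: 189 = 61 - 32Q + 6Q^2 → -128 - 32Q + 6Q^2 = 0. The roots are Q = -8/3 and Q = 8; the profit-maximizing output is on the rising part of MC, so Q* = 8.
Check: AVC at Q = 8 is $61 ≤ P, so revenue covers variable cost.
Profit = P·Q − TC = 189·8 − 963 = $549.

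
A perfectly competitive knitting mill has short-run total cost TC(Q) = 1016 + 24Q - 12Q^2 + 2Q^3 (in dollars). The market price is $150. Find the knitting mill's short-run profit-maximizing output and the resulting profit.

Profit = -$232 at Q = 7

AVC = 24 - 12Q + 2Q^2 has its minimum $6 at Q = 3; price $150 clears that bar, so the firm operates.
With MC = 24 - 24Q + 6Q^2, P = MC on the upward-sloping part at Q* = 7.
TR = 150·7 = 1050. TC = 1016 + 266 = 1282. Profit = 1050 − 1282 = -$232.
Shutting down would mean losing the fixed cost of $1016, so operating at a loss of $232 is better by $784.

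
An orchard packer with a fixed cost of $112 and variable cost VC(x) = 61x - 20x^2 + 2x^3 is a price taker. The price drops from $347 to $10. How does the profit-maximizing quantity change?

AVC = 61 - 20x + 2x^2, minimized at x = 5 where min AVC = $11. MC = 61 - 40x + 6x^2.
At P = $347 ≥ min AVC, set P = MC on the rising branch: x = 11.
At P = $10 < min AVC = $11, price no longer covers variable cost at any output, so the firm shuts down: x = 0.

Output falls from 11 to 0 (the firm shuts down)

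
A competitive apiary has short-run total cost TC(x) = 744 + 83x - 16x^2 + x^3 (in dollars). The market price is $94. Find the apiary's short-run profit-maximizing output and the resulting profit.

Profit = -$18 at x = 11

AVC = 83 - 16x + x^2 has its minimum $19 at x = 8; price $94 clears that bar, so the firm operates.
MC = 83 - 32x + 3x^2. Setting P = MC and taking the root on the rising branch gives x* = 11.
TR = 94·11 = 1034. TC = 744 + 308 = 1052. Profit = 1034 − 1052 = -$18.
By producing, the firm covers all variable cost plus $726 of fixed cost; shutting down would lose the full $744.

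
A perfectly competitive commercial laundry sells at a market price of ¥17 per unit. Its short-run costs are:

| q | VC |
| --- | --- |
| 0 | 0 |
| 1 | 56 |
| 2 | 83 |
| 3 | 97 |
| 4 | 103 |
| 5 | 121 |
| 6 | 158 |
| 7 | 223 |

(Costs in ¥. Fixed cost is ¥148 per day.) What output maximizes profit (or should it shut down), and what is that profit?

Profit at each row (π = 17q − TC): q=0: -148; q=1: -187; q=2: -197; q=3: -194; q=4: -183; q=5: -184; q=6: -204; q=7: -252.
Profit is highest at q = 0. Equivalently, the lowest AVC in the table is 121/5 ≈ ¥24.20 at q = 5, and P = ¥17 falls below it — price never covers variable cost, so the firm shuts down and loses only its fixed cost.

q = 0 (shut down); profit = -¥148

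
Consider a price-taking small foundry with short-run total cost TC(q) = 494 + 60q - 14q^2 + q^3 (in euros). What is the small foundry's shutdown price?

€11 per unit

The firm shuts down when price falls below the minimum of average variable cost. AVC = VC/q = 60 - 14q + q^2.
At the minimum of AVC, MC = AVC. MC = 60 - 28q + 3q^2; setting MC = AVC gives 2q^2 - 14q = 0, so q = 7. min AVC = 11.
The firm shuts down for any P below €11.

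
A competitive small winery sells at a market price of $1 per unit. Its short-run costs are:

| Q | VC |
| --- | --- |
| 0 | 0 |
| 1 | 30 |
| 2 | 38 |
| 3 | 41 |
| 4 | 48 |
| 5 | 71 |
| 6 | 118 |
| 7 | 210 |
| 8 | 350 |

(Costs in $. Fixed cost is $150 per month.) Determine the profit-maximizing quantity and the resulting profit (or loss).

Q = 0 (shut down); profit = -$150

Compute π = P·Q − TC at each output: Q=0: -150; Q=1: -179; Q=2: -186; Q=3: -188; Q=4: -194; Q=5: -216; Q=6: -262; Q=7: -353; Q=8: -492.
Profit is highest at Q = 0. Equivalently, the lowest AVC in the table is 48/4 ≈ $12 at Q = 4, and P = $1 falls below it — price never covers variable cost, so the firm shuts down and loses only its fixed cost.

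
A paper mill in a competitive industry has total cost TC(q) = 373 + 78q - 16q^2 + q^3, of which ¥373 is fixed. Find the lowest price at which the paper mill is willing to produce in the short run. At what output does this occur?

¥14 per unit, at q = 8

The shutdown price is the minimum of AVC. VC = 78q - 16q^2 + q^3, so AVC = 78 - 16q + q^2.
dAVC/dq = -16 + 2q = 0 gives q = 8. min AVC = 78 - 16·8 + 8^2 = 14.
So the shutdown price is ¥14.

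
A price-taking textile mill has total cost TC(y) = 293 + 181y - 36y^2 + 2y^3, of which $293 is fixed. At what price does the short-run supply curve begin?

The firm shuts down when price falls below the minimum of average variable cost. AVC = VC/y = 181 - 36y + 2y^2.
dAVC/dy = -36 + 4y = 0 gives y = 9. min AVC = 181 - 36·9 + 2·9^2 = 19.
So the shutdown price is $19.

$19 per unit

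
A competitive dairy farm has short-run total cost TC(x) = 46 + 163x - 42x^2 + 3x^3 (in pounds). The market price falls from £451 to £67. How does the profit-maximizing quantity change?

Output falls from 12 to 8

MC = 163 - 84x + 9x^2; the shutdown threshold is min AVC = £16 (at x = 7).
At P = £451 ≥ min AVC, set P = MC on the rising branch: x = 12.
At P = £67 ≥ min AVC, set P = MC: x = 8. The firm stays open but cuts output.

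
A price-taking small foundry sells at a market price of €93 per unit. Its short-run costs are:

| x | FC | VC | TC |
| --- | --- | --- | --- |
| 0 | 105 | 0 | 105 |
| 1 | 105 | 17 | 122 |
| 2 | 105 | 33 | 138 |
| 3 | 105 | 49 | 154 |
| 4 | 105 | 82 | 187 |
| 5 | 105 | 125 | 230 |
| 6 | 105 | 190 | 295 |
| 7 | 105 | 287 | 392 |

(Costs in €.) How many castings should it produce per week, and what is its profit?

x = 6; profit = €263

Tabulate TR − TC: x=0: -105; x=1: -29; x=2: 48; x=3: 125; x=4: 185; x=5: 235; x=6: 263; x=7: 259.
Profit is maximized at x = 6. AVC there is 190/6 = €31.67 ≤ P, so producing beats shutting down (which would give -€105).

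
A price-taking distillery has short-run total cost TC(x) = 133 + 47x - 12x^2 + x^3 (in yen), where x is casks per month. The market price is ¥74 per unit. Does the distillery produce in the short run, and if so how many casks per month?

Produce at x = 9

From TC, MC = TC'(x) = 47 - 24x + 3x^2 and AVC = VC/x = 47 - 12x + x^2.
AVC is minimized where dAVC/dx = -12 + 2x = 0, at x = 6; min AVC = 47 - 12·6 + 6^2 = ¥11.
Since P = ¥74 ≥ min AVC = ¥11, price covers variable cost and the firm should produce.
Solving P = MC: -27 - 24x + 3x^2 = 0 ⇒ x = -1 or 9. On the upward-sloping branch, x* = 9.
Check: AVC at x = 9 is ¥20 ≤ P, so revenue covers variable cost.
Profit = P·x − TC = 74·9 − 313 = ¥353.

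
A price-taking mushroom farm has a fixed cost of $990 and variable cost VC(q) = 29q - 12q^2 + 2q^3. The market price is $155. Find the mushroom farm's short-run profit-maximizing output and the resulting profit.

Profit = -$206 at q = 7

AVC = 29 - 12q + 2q^2 has its minimum $11 at q = 3; price $155 clears that bar, so the firm operates.
MC = 29 - 24q + 6q^2. Setting P = MC and taking the root on the rising branch gives q* = 7.
TR = 155·7 = 1085. TC = 990 + 301 = 1291. Profit = 1085 − 1291 = -$206.
Shutting down would mean losing the fixed cost of $990, so operating at a loss of $206 is better by $784.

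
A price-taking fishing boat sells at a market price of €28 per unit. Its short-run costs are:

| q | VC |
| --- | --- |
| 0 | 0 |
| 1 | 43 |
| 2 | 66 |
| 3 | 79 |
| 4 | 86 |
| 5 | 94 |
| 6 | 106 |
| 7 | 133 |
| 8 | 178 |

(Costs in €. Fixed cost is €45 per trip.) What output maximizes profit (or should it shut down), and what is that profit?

q = 7; profit = €18

Compute π = P·q − TC at each output: q=0: -45; q=1: -60; q=2: -55; q=3: -40; q=4: -19; q=5: 1; q=6: 17; q=7: 18; q=8: 1.
Profit is maximized at q = 7. AVC there is 133/7 = €19 ≤ P, so producing beats shutting down (which would give -€45).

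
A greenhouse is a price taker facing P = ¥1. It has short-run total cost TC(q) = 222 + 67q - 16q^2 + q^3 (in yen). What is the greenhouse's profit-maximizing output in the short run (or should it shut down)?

Strip out fixed cost: VC = 67q - 16q^2 + q^3. Then AVC = 67 - 16q + q^2 and MC = 67 - 32q + 3q^2.
AVC hits its minimum where MC = AVC, at q = 8, giving min AVC = 67 - 16·8 + 8^2 = ¥3.
P = ¥1 lies below min AVC = ¥3; no output level covers variable cost.
Best response: produce nothing and absorb the ¥222 fixed cost.

Shut down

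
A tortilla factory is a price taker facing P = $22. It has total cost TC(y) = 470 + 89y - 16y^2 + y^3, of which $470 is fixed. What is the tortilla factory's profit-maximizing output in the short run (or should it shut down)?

Shut down

From TC, MC = TC'(y) = 89 - 32y + 3y^2 and AVC = VC/y = 89 - 16y + y^2.
The AVC parabola has its vertex at y = 16/2 = 8, where AVC = 89 - 16·8 + 8^2 = $25.
With P < min AVC ($22 < $25), every unit sold adds to the loss.
The firm minimizes its loss by shutting down and losing only its fixed cost of $470.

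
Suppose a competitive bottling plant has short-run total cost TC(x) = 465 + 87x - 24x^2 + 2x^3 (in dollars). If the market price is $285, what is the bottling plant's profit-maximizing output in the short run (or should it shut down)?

Produce at x = 11

From TC, MC = TC'(x) = 87 - 48x + 6x^2 and AVC = VC/x = 87 - 24x + 2x^2.
AVC hits its minimum where MC = AVC, at x = 6, giving min AVC = 87 - 24·6 + 2·6^2 = $15.
P = $285 exceeds min AVC = $15, so the firm stays open.
Solving P = MC: -198 - 48x + 6x^2 = 0 ⇒ x = -3 or 11. On the upward-sloping branch, x* = 11.
Check: AVC at x = 11 is $65 ≤ P, so revenue covers variable cost.
Profit = P·x − TC = 285·11 − 1180 = $1955.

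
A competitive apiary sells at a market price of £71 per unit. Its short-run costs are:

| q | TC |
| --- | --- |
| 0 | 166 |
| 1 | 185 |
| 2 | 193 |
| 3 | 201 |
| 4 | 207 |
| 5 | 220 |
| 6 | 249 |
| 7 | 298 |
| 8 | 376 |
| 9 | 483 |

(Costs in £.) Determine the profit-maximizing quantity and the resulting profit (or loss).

q = 7; profit = £199

Tabulate TR − TC: q=0: -166; q=1: -114; q=2: -51; q=3: 12; q=4: 77; q=5: 135; q=6: 177; q=7: 199; q=8: 192; q=9: 156.
Profit is maximized at q = 7. AVC there is 132/7 = £18.86 ≤ P, so producing beats shutting down (which would give -£166).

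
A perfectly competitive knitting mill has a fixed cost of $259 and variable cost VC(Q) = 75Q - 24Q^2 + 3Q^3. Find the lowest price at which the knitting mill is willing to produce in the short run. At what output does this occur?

The firm shuts down when price falls below the minimum of average variable cost. AVC = VC/Q = 75 - 24Q + 3Q^2.
At the minimum of AVC, MC = AVC. MC = 75 - 48Q + 9Q^2; setting MC = AVC gives 6Q^2 - 24Q = 0, so Q = 4. min AVC = 27.
For P < $27 the firm produces nothing.

$27 per unit, at Q = 4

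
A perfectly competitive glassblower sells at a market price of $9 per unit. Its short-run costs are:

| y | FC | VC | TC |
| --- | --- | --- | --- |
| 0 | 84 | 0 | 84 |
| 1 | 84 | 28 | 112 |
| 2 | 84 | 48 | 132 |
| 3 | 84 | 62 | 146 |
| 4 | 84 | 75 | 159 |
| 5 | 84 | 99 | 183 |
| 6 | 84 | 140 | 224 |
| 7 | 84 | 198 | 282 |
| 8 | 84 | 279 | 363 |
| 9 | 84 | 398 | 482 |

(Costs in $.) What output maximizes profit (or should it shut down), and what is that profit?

y = 0 (shut down); profit = -$84

Profit at each row (π = 9y − TC): y=0: -84; y=1: -103; y=2: -114; y=3: -119; y=4: -123; y=5: -138; y=6: -170; y=7: -219; y=8: -291; y=9: -401.
Profit is highest at y = 0. Equivalently, the lowest AVC in the table is 75/4 ≈ $18.75 at y = 4, and P = $9 falls below it — price never covers variable cost, so the firm shuts down and loses only its fixed cost.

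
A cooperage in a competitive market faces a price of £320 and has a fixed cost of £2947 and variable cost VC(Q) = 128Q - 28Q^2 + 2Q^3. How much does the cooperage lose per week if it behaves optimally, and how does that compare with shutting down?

AVC = 128 - 28Q + 2Q^2 has its minimum £30 at Q = 7; price £320 clears that bar, so the firm operates.
With MC = 128 - 56Q + 6Q^2, P = MC on the upward-sloping part at Q* = 12.
TR = 320·12 = 3840. TC = 2947 + 960 = 3907. Profit = 3840 − 3907 = -£67.
That loss of £67 beats the £2947 the firm would lose by shutting down; producing recovers £2880 of fixed cost.

Profit = -£67 at Q = 12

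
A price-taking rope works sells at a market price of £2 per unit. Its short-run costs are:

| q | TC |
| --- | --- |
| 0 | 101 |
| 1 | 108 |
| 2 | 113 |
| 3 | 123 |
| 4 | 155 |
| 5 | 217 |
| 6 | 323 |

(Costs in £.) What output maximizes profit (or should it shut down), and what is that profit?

q = 0 (shut down); profit = -£101

Profit at each row (π = 2q − TC): q=0: -101; q=1: -106; q=2: -109; q=3: -117; q=4: -147; q=5: -207; q=6: -311.
Profit is highest at q = 0. Equivalently, the lowest AVC in the table is 12/2 ≈ £6 at q = 2, and P = £2 falls below it — price never covers variable cost, so the firm shuts down and loses only its fixed cost.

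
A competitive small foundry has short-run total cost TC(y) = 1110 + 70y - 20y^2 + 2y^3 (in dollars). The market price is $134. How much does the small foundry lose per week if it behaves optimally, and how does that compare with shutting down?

AVC = 70 - 20y + 2y^2 has its minimum $20 at y = 5; price $134 clears that bar, so the firm operates.
With MC = 70 - 40y + 6y^2, P = MC on the upward-sloping part at y* = 8.
TR = 134·8 = 1072. TC = 1110 + 304 = 1414. Profit = 1072 − 1414 = -$342.
That loss of $342 beats the $1110 the firm would lose by shutting down; producing recovers $768 of fixed cost.

Profit = -$342 at y = 8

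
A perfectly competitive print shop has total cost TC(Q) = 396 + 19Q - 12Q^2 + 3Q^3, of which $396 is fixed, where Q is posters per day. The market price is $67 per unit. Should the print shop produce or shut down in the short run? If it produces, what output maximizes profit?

Produce at Q = 4

From TC, MC = TC'(Q) = 19 - 24Q + 9Q^2 and AVC = VC/Q = 19 - 12Q + 3Q^2.
AVC is minimized where dAVC/dQ = -12 + 6Q = 0, at Q = 2; min AVC = 19 - 12·2 + 3·2^2 = $7.
P = $67 exceeds min AVC = $7, so the firm stays open.
Solving P = MC: -48 - 24Q + 9Q^2 = 0 ⇒ Q = -4/3 or 4. On the upward-sloping branch, Q* = 4.
Check: AVC at Q = 4 is $19 ≤ P, so revenue covers variable cost.
Profit = P·Q − TC = 67·4 − 472 = -$204, a loss, but smaller than the $396 fixed cost the firm would lose by shutting down.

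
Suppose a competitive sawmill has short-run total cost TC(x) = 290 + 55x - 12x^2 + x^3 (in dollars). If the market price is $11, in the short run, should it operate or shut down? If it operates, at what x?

From TC, MC = TC'(x) = 55 - 24x + 3x^2 and AVC = VC/x = 55 - 12x + x^2.
AVC is minimized where dAVC/dx = -12 + 2x = 0, at x = 6; min AVC = 55 - 12·6 + 6^2 = $19.
P = $11 lies below min AVC = $19; no output level covers variable cost.
The firm minimizes its loss by shutting down and losing only its fixed cost of $290.

Shut down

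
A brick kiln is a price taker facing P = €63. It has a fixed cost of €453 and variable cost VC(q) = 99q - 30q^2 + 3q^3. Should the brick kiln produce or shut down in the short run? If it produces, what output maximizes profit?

Produce at q = 6

From TC, MC = TC'(q) = 99 - 60q + 9q^2 and AVC = VC/q = 99 - 30q + 3q^2.
AVC hits its minimum where MC = AVC, at q = 5, giving min AVC = 99 - 30·5 + 3·5^2 = €24.
P = €63 exceeds min AVC = €24, so the firm stays open.
Set P = MC: 63 = 99 - 60q + 9q^2 → 36 - 60q + 9q^2 = 0. The roots are q = 2/3 and q = 6; the profit-maximizing output is on the rising part of MC, so q* = 6.
Check: AVC at q = 6 is €27 ≤ P, so revenue covers variable cost.
Profit = P·q − TC = 63·6 − 615 = -€237, a loss, but smaller than the €453 fixed cost the firm would lose by shutting down.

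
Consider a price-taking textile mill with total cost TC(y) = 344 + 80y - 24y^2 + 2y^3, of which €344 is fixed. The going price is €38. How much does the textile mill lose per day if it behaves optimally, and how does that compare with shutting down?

Profit = -€148 at y = 7

AVC = 80 - 24y + 2y^2; min AVC = €8 at y = 6. Since P = €38 ≥ min AVC, the firm produces.
MC = 80 - 48y + 6y^2. Setting P = MC and taking the root on the rising branch gives y* = 7.
TR = 38·7 = 266. TC = 344 + 70 = 414. Profit = 266 − 414 = -€148.
By producing, the firm covers all variable cost plus €196 of fixed cost; shutting down would lose the full €344.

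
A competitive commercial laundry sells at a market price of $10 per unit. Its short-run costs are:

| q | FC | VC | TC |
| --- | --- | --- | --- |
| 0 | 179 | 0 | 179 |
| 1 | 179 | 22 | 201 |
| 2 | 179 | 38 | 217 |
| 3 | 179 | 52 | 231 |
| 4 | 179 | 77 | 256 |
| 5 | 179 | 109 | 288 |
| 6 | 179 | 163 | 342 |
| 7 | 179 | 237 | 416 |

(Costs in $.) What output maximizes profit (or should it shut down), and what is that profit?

Profit at each row (π = 10q − TC): q=0: -179; q=1: -191; q=2: -197; q=3: -201; q=4: -216; q=5: -238; q=6: -282; q=7: -346.
Profit is highest at q = 0. Equivalently, the lowest AVC in the table is 52/3 ≈ $17.33 at q = 3, and P = $10 falls below it — price never covers variable cost, so the firm shuts down and loses only its fixed cost.

q = 0 (shut down); profit = -$179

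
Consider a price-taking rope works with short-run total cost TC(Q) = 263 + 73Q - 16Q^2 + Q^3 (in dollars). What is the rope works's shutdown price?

Short-run supply begins at min AVC. From VC = 73Q - 16Q^2 + Q^3, AVC = 73 - 16Q + Q^2.
At the minimum of AVC, MC = AVC. MC = 73 - 32Q + 3Q^2; setting MC = AVC gives 2Q^2 - 16Q = 0, so Q = 8. min AVC = 9.
The firm shuts down for any P below $9.

$9 per unit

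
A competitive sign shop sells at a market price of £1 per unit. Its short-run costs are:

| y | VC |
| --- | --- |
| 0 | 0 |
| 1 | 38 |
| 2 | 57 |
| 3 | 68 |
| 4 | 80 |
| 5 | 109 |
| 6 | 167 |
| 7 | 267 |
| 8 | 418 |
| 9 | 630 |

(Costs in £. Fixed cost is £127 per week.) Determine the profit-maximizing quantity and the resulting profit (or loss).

y = 0 (shut down); profit = -£127

Compute π = P·y − TC at each output: y=0: -127; y=1: -164; y=2: -182; y=3: -192; y=4: -203; y=5: -231; y=6: -288; y=7: -387; y=8: -537; y=9: -748.
Profit is highest at y = 0. Equivalently, the lowest AVC in the table is 80/4 ≈ £20 at y = 4, and P = £1 falls below it — price never covers variable cost, so the firm shuts down and loses only its fixed cost.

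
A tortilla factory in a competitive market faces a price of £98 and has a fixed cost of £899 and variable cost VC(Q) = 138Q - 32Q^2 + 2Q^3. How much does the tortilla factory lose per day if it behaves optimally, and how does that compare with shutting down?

AVC = 138 - 32Q + 2Q^2; min AVC = £10 at Q = 8. Since P = £98 ≥ min AVC, the firm produces.
MC = 138 - 64Q + 6Q^2. Setting P = MC and taking the root on the rising branch gives Q* = 10.
TR = 98·10 = 980. TC = 899 + 180 = 1079. Profit = 980 − 1079 = -£99.
That loss of £99 beats the £899 the firm would lose by shutting down; producing recovers £800 of fixed cost.

Profit = -£99 at Q = 10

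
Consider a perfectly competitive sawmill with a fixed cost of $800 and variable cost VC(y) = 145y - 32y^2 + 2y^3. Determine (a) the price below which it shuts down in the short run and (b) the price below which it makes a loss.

AVC = 145 - 32y + 2y^2; minimized at y = 8, giving min AVC = $17. That is the shutdown price.
ATC = 800/y + 145 - 32y + 2y^2. Setting dATC/dy = −800/y^2 − 32 + 4y = 0 gives y = 10 (since 4·10^3 − 32·10^2 = 800).
min ATC = 800/10 + 145 − 32·10 + 2·10^2 = $105. That is the break-even price.
For $17 ≤ P < $105 the firm produces at a loss; below $17 it shuts down.

Shutdown price = $17; break-even price = $105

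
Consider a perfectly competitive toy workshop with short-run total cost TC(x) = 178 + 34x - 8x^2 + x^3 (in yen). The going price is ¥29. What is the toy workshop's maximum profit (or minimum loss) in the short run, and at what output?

Profit = -¥128 at x = 5

AVC = 34 - 8x + x^2 has its minimum ¥18 at x = 4; price ¥29 clears that bar, so the firm operates.
MC = 34 - 16x + 3x^2. Setting P = MC and taking the root on the rising branch gives x* = 5.
TR = 29·5 = 145. TC = 178 + 95 = 273. Profit = 145 − 273 = -¥128.
That loss of ¥128 beats the ¥178 the firm would lose by shutting down; producing recovers ¥50 of fixed cost.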